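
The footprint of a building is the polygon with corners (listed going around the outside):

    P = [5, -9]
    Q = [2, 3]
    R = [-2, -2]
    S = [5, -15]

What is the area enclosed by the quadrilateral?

52.5

Apply the surveyor's formula: 2A = Σ (x_i·y_{i+1} − x_{i+1}·y_i), indices taken mod 4.
Σ = (33) + (2) + (40) + (30) = 105
Area = |Σ|/2 = 52.5.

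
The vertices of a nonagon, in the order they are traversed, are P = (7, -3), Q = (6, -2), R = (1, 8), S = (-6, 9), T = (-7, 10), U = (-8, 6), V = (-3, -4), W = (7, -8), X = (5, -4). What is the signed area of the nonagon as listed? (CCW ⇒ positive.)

Σ = (4) + (50) + (57) + (3) + (38) + (50) + (52) + (12) + (13) = 279
Signed area = Σ/2 = 139.5 (positive ⇒ counter-clockwise traversal).

139.5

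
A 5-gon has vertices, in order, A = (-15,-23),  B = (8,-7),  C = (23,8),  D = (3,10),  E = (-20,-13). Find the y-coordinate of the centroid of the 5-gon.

-820/191

Apply Gauss's area formula. First the cross-terms c_i = x_i·y_{i+1} − x_{i+1}·y_i:
  289, 225, 206, 161, 265  ⇒  2A = 1146, A = 573.
Then Σ (y_i + y_{i+1})·c_i = -14760, so ȳ = -14760 / (6·573) = -820/191.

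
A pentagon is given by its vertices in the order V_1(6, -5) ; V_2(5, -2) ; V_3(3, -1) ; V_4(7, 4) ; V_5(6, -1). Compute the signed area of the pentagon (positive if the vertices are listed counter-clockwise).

Apply the surveyor's formula: 2A = Σ (x_i·y_{i+1} − x_{i+1}·y_i), indices taken mod 5.
V_1→V_2: (6)(-2) − (5)(-5) = 13
V_2→V_3: (5)(-1) − (3)(-2) = 1
V_3→V_4: (3)(4) − (7)(-1) = 19
V_4→V_5: (7)(-1) − (6)(4) = -31
V_5→V_1: (6)(-5) − (6)(-1) = -24
Σ = -22
Signed area = Σ/2 = -11 (negative ⇒ clockwise traversal).

-11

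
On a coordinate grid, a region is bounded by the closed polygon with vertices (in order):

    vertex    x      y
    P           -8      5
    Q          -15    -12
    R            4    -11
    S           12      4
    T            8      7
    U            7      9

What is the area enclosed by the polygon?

Cross-terms: 171, 213, 148, 52, 23, 107  ⇒  Σ = 714
Area = |Σ|/2 = 357.

357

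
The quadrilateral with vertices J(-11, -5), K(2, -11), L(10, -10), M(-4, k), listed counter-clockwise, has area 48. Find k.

Write out the shoelace sum; only the two edges meeting at M involve k:
2·Area = [(10·k − (-4)·(-10)) + ((-4)·(-5) − (-11)·k)] + 221
       = 21·k + 201 = 96
⇒ k = -5.

-5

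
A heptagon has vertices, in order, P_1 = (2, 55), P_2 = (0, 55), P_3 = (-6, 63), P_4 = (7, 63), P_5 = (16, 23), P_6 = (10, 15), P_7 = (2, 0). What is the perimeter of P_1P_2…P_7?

148

|P_1P_2| = √((-2)² + (0)²) = √4 = 2
|P_2P_3| = √((-6)² + (8)²) = √100 = 10
|P_3P_4| = √((13)² + (0)²) = √169 = 13
|P_4P_5| = √((9)² + (-40)²) = √1681 = 41
|P_5P_6| = √((-6)² + (-8)²) = √100 = 10
|P_6P_7| = √((-8)² + (-15)²) = √289 = 17
|P_7P_1| = √((0)² + (55)²) = √3025 = 55
Perimeter = 2 + 10 + 13 + 41 + 10 + 17 + 55 = 148.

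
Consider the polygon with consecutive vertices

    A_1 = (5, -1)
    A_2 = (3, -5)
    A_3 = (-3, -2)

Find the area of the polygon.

15

Apply the shoelace (surveyor's) formula: 2A = Σ (x_i·y_{i+1} − x_{i+1}·y_i), indices taken mod 3.
Cross-terms: -22, -21, 13  ⇒  Σ = -30
Area = |Σ|/2 = 15.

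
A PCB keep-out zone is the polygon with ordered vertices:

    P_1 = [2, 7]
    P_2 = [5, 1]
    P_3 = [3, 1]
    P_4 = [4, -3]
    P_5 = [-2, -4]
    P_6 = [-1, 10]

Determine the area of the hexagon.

Apply the surveyor's formula: 2A = Σ (x_i·y_{i+1} − x_{i+1}·y_i), indices taken mod 6.
Cross-terms: -33, 2, -13, -22, -24, -27  ⇒  Σ = -117
Area = |Σ|/2 = 58.5.

58.5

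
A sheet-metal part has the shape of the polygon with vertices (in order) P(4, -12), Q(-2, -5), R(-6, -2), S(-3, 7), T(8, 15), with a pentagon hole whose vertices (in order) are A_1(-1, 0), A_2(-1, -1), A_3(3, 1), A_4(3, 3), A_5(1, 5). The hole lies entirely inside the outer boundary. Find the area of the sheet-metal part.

Outer boundary:
Apply the shoelace formula: 2A = Σ (x_i·y_{i+1} − x_{i+1}·y_i), indices taken mod 5.
P→Q: (4)(-5) − (-2)(-12) = -44
Q→R: (-2)(-2) − (-6)(-5) = -26
R→S: (-6)(7) − (-3)(-2) = -48
S→T: (-3)(15) − (8)(7) = -101
T→P: (8)(-12) − (4)(15) = -156
Σ = -375
Area = |Σ|/2 = 187.5.
Hole:
Apply the surveyor's formula: 2A = Σ (x_i·y_{i+1} − x_{i+1}·y_i), indices taken mod 5.
Cross-terms: 1, 2, 6, 12, 5  ⇒  Σ = 26
Area = |Σ|/2 = 13.
Net area = 187.5 − 13 = 174.5.

174.5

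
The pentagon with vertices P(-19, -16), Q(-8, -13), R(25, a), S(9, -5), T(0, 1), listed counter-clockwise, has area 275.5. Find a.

Write out the shoelace sum; only the two edges meeting at R involve a:
2·Area = [((-8)·a − 25·(-13)) + (25·(-5) − 9·a)] + 147
       = -17·a + 347 = 551
⇒ a = -12.

-12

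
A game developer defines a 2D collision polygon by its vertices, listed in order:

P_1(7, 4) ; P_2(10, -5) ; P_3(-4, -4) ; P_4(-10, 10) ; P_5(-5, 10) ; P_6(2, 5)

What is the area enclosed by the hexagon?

168.5

P_1→P_2: (7)(-5) − (10)(4) = -75
P_2→P_3: (10)(-4) − (-4)(-5) = -60
P_3→P_4: (-4)(10) − (-10)(-4) = -80
P_4→P_5: (-10)(10) − (-5)(10) = -50
P_5→P_6: (-5)(5) − (2)(10) = -45
P_6→P_1: (2)(4) − (7)(5) = -27
Σ = -337
Area = |Σ|/2 = 168.5.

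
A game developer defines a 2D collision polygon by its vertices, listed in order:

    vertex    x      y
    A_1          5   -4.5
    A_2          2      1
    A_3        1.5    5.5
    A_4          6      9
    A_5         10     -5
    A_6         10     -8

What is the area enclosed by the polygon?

75.5

Σ = (14) + (9.5) + (-19.5) + (-120) + (-30) + (-5) = -151
Area = |Σ|/2 = 75.5.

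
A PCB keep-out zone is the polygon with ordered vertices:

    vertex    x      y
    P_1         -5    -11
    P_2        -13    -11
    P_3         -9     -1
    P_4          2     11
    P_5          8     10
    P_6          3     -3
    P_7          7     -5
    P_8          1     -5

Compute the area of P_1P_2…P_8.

P_1→P_2: (-5)(-11) − (-13)(-11) = -88
P_2→P_3: (-13)(-1) − (-9)(-11) = -86
P_3→P_4: (-9)(11) − (2)(-1) = -97
P_4→P_5: (2)(10) − (8)(11) = -68
P_5→P_6: (8)(-3) − (3)(10) = -54
P_6→P_7: (3)(-5) − (7)(-3) = 6
P_7→P_8: (7)(-5) − (1)(-5) = -30
P_8→P_1: (1)(-11) − (-5)(-5) = -36
Σ = -453
Area = |Σ|/2 = 226.5.

226.5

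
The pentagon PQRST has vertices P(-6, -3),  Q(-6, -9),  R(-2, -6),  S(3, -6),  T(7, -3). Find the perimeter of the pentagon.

|PQ| = √((0)² + (-6)²) = √36 = 6
|QR| = √((4)² + (3)²) = √25 = 5
|RS| = √((5)² + (0)²) = √25 = 5
|ST| = √((4)² + (3)²) = √25 = 5
|TP| = √((-13)² + (0)²) = √169 = 13
Perimeter = 6 + 5 + 5 + 5 + 13 = 34.

34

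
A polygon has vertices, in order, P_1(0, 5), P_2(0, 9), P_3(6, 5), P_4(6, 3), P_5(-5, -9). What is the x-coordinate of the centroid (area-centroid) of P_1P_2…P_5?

Apply the shoelace (surveyor's) formula. First the cross-terms c_i = x_i·y_{i+1} − x_{i+1}·y_i:
  0, -54, -12, -39, -25  ⇒  2A = -130, A = -65.
Then Σ (x_i + x_{i+1})·c_i = -382, so x̄ = -382 / (6·(-65)) = 191/195.

191/195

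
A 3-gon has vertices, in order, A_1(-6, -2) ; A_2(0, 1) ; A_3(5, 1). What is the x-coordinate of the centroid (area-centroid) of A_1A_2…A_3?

-1/3

Apply the shoelace (surveyor's) formula. First the cross-terms c_i = x_i·y_{i+1} − x_{i+1}·y_i:
  -6, -5, -4  ⇒  2A = -15, A = -7.5.
Then Σ (x_i + x_{i+1})·c_i = 15, so x̄ = 15 / (6·(-7.5)) = -1/3.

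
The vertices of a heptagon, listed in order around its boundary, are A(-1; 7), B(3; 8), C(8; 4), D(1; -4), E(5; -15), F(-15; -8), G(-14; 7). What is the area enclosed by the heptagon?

Apply the shoelace (surveyor's) formula: 2A = Σ (x_i·y_{i+1} − x_{i+1}·y_i), indices taken mod 7.
Σ = (-29) + (-52) + (-36) + (5) + (-265) + (-217) + (-91) = -685
Area = |Σ|/2 = 342.5.

342.5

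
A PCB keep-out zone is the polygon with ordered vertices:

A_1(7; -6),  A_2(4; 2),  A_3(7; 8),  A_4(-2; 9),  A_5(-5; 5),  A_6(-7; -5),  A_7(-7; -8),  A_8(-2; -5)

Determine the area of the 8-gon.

Apply the shoelace formula: 2A = Σ (x_i·y_{i+1} − x_{i+1}·y_i), indices taken mod 8.
Cross-terms: 38, 18, 79, 35, 60, 21, 19, 47  ⇒  Σ = 317
Area = |Σ|/2 = 158.5.

158.5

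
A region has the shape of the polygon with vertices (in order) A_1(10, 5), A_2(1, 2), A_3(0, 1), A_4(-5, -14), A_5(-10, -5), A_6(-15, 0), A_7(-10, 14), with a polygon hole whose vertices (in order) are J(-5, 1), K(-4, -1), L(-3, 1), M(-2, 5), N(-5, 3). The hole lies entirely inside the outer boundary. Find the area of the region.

Outer boundary:
Σ = (15) + (1) + (5) + (-115) + (-75) + (-210) + (-190) = -569
Area = |Σ|/2 = 284.5.
Hole:
Apply the shoelace formula: 2A = Σ (x_i·y_{i+1} − x_{i+1}·y_i), indices taken mod 5.
Σ = (9) + (-7) + (-13) + (19) + (10) = 18
Area = |Σ|/2 = 9.
Net area = 284.5 − 9 = 275.5.

275.5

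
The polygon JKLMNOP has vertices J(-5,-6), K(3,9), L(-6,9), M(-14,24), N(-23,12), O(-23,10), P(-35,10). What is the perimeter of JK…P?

106

|JK| = √((8)² + (15)²) = √289 = 17
|KL| = √((-9)² + (0)²) = √81 = 9
|LM| = √((-8)² + (15)²) = √289 = 17
|MN| = √((-9)² + (-12)²) = √225 = 15
|NO| = √((0)² + (-2)²) = √4 = 2
|OP| = √((-12)² + (0)²) = √144 = 12
|PJ| = √((30)² + (-16)²) = √1156 = 34
Perimeter = 17 + 9 + 17 + 15 + 2 + 12 + 34 = 106.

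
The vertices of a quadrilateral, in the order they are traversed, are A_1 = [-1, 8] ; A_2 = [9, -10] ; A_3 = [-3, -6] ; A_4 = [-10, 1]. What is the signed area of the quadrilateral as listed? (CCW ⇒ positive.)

Apply Gauss's area formula: 2A = Σ (x_i·y_{i+1} − x_{i+1}·y_i), indices taken mod 4.
Σ = (-62) + (-84) + (-63) + (-79) = -288
Signed area = Σ/2 = -144 (negative ⇒ clockwise traversal).

-144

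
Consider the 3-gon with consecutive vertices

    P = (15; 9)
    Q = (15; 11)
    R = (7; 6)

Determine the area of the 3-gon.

Apply the shoelace (surveyor's) formula: 2A = Σ (x_i·y_{i+1} − x_{i+1}·y_i), indices taken mod 3.
Cross-terms: 30, 13, -27  ⇒  Σ = 16
Area = |Σ|/2 = 8.

8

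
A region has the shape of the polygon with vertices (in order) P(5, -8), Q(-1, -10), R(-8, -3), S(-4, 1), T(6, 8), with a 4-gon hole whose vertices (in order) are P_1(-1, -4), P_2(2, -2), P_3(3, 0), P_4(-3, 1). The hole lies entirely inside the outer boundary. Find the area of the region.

Outer boundary:
Σ = (-58) + (-77) + (-20) + (-38) + (-88) = -281
Area = |Σ|/2 = 140.5.
Hole:
Apply the shoelace formula: 2A = Σ (x_i·y_{i+1} − x_{i+1}·y_i), indices taken mod 4.
Σ = (10) + (6) + (3) + (13) = 32
Area = |Σ|/2 = 16.
Net area = 140.5 − 16 = 124.5.

124.5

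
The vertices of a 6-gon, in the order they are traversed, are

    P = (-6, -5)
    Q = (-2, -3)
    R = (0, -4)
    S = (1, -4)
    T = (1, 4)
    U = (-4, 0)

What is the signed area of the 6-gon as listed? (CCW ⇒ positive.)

32

Apply the shoelace formula: 2A = Σ (x_i·y_{i+1} − x_{i+1}·y_i), indices taken mod 6.
Cross-terms: 8, 8, 4, 8, 16, 20  ⇒  Σ = 64
Signed area = Σ/2 = 32 (positive ⇒ counter-clockwise traversal).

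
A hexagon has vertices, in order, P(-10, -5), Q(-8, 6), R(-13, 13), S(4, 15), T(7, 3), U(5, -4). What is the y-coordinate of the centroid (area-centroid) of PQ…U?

1426/287

Apply the surveyor's formula. First the cross-terms c_i = x_i·y_{i+1} − x_{i+1}·y_i:
  -100, -26, -247, -93, -43, -65  ⇒  2A = -574, A = -287.
Then Σ (y_i + y_{i+1})·c_i = -8556, so ȳ = -8556 / (6·(-287)) = 1426/287.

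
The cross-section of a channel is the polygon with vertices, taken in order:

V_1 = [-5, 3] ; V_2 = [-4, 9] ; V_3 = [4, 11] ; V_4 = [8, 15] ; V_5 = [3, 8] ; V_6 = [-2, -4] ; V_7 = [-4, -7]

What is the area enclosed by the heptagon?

83.5

V_1→V_2: (-5)(9) − (-4)(3) = -33
V_2→V_3: (-4)(11) − (4)(9) = -80
V_3→V_4: (4)(15) − (8)(11) = -28
V_4→V_5: (8)(8) − (3)(15) = 19
V_5→V_6: (3)(-4) − (-2)(8) = 4
V_6→V_7: (-2)(-7) − (-4)(-4) = -2
V_7→V_1: (-4)(3) − (-5)(-7) = -47
Σ = -167
Area = |Σ|/2 = 83.5.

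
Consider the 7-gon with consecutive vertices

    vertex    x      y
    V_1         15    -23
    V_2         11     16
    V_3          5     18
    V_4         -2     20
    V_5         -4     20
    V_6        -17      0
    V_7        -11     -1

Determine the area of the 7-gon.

706

Apply the shoelace (surveyor's) formula: 2A = Σ (x_i·y_{i+1} − x_{i+1}·y_i), indices taken mod 7.
Σ = (493) + (118) + (136) + (40) + (340) + (17) + (268) = 1412
Area = |Σ|/2 = 706.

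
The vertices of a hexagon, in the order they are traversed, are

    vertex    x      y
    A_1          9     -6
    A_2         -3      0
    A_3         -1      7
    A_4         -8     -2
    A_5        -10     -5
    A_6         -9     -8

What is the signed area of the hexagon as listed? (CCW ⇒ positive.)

Apply the surveyor's formula: 2A = Σ (x_i·y_{i+1} − x_{i+1}·y_i), indices taken mod 6.
Σ = (-18) + (-21) + (58) + (20) + (35) + (126) = 200
Signed area = Σ/2 = 100 (positive ⇒ counter-clockwise traversal).

100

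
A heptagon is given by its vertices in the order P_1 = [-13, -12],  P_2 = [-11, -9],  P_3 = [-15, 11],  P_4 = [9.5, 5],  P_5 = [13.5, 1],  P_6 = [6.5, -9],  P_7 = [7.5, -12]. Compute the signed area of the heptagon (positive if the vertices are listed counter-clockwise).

Apply the shoelace (surveyor's) formula: 2A = Σ (x_i·y_{i+1} − x_{i+1}·y_i), indices taken mod 7.
Σ = (-15) + (-256) + (-179.5) + (-58) + (-128) + (-10.5) + (-246) = -893
Signed area = Σ/2 = -446.5 (negative ⇒ clockwise traversal).

-446.5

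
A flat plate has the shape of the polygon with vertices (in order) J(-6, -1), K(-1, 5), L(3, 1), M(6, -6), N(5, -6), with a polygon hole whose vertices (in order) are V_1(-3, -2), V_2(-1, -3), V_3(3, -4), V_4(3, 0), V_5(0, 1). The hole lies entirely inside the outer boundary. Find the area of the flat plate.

Outer boundary:
Apply the surveyor's formula: 2A = Σ (x_i·y_{i+1} − x_{i+1}·y_i), indices taken mod 5.
J→K: (-6)(5) − (-1)(-1) = -31
K→L: (-1)(1) − (3)(5) = -16
L→M: (3)(-6) − (6)(1) = -24
M→N: (6)(-6) − (5)(-6) = -6
N→J: (5)(-1) − (-6)(-6) = -41
Σ = -118
Area = |Σ|/2 = 59.
Hole:
Apply Gauss's area formula: 2A = Σ (x_i·y_{i+1} − x_{i+1}·y_i), indices taken mod 5.
Cross-terms: 7, 13, 12, 3, 3  ⇒  Σ = 38
Area = |Σ|/2 = 19.
Net area = 59 − 19 = 40.

40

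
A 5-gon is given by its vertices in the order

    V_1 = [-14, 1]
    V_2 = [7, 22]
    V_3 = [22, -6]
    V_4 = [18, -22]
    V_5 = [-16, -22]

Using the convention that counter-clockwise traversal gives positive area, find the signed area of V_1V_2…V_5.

-1144.5

Cross-terms: -315, -526, -376, -748, -324  ⇒  Σ = -2289
Signed area = Σ/2 = -1144.5 (negative ⇒ clockwise traversal).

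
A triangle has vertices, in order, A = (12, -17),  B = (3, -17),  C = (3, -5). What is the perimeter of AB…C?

|AB| = √((-9)² + (0)²) = √81 = 9
|BC| = √((0)² + (12)²) = √144 = 12
|CA| = √((9)² + (-12)²) = √225 = 15
Perimeter = 9 + 12 + 15 = 36.

36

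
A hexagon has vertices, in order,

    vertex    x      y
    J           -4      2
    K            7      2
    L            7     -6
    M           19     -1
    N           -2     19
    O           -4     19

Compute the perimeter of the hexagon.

|JK| = √((11)² + (0)²) = √121 = 11
|KL| = √((0)² + (-8)²) = √64 = 8
|LM| = √((12)² + (5)²) = √169 = 13
|MN| = √((-21)² + (20)²) = √841 = 29
|NO| = √((-2)² + (0)²) = √4 = 2
|OJ| = √((0)² + (-17)²) = √289 = 17
Perimeter = 11 + 8 + 13 + 29 + 2 + 17 = 80.

80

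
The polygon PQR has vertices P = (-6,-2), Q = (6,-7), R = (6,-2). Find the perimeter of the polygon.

30

|PQ| = √((12)² + (-5)²) = √169 = 13
|QR| = √((0)² + (5)²) = √25 = 5
|RP| = √((-12)² + (0)²) = √144 = 12
Perimeter = 13 + 5 + 12 = 30.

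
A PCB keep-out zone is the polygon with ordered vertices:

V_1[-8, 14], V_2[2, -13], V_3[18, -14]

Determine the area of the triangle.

Apply the surveyor's formula: 2A = Σ (x_i·y_{i+1} − x_{i+1}·y_i), indices taken mod 3.
Σ = (76) + (206) + (140) = 422
Area = |Σ|/2 = 211.

211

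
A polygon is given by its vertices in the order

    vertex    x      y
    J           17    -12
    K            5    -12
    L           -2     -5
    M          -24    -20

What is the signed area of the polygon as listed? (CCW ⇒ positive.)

177.5

Σ = (-144) + (-49) + (-80) + (628) = 355
Signed area = Σ/2 = 177.5 (positive ⇒ counter-clockwise traversal).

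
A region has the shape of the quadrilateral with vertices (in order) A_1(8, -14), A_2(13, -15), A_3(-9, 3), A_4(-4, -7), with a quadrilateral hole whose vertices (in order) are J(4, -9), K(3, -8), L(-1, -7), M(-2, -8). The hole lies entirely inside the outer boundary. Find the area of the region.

71.5

Outer boundary:
Apply the shoelace formula: 2A = Σ (x_i·y_{i+1} − x_{i+1}·y_i), indices taken mod 4.
Σ = (62) + (-96) + (75) + (112) = 153
Area = |Σ|/2 = 76.5.
Hole:
Σ = (-5) + (-29) + (-6) + (50) = 10
Area = |Σ|/2 = 5.
Net area = 76.5 − 5 = 71.5.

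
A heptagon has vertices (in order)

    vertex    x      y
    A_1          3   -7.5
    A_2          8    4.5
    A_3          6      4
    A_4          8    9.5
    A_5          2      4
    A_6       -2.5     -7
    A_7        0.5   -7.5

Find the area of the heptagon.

Σ = (73.5) + (5) + (25) + (13) + (-4) + (22.25) + (18.75) = 153.5
Area = |Σ|/2 = 76.75.

76.75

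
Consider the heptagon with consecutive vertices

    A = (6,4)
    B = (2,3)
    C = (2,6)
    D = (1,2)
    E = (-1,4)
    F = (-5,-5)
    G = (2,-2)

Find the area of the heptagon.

Apply the shoelace (surveyor's) formula: 2A = Σ (x_i·y_{i+1} − x_{i+1}·y_i), indices taken mod 7.
A→B: (6)(3) − (2)(4) = 10
B→C: (2)(6) − (2)(3) = 6
C→D: (2)(2) − (1)(6) = -2
D→E: (1)(4) − (-1)(2) = 6
E→F: (-1)(-5) − (-5)(4) = 25
F→G: (-5)(-2) − (2)(-5) = 20
G→A: (2)(4) − (6)(-2) = 20
Σ = 85
Area = |Σ|/2 = 42.5.

42.5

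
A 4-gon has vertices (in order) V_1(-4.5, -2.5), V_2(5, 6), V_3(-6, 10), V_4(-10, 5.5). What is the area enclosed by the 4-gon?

Apply the surveyor's formula: 2A = Σ (x_i·y_{i+1} − x_{i+1}·y_i), indices taken mod 4.
Cross-terms: -14.5, 86, 67, 49.75  ⇒  Σ = 188.25
Area = |Σ|/2 = 94.125.

94.125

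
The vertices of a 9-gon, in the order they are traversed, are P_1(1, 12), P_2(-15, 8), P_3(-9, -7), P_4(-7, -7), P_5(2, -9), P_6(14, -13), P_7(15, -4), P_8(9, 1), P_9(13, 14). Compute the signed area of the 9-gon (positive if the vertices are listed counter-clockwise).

500.5

Apply the shoelace (surveyor's) formula: 2A = Σ (x_i·y_{i+1} − x_{i+1}·y_i), indices taken mod 9.
Σ = (188) + (177) + (14) + (77) + (100) + (139) + (51) + (113) + (142) = 1001
Signed area = Σ/2 = 500.5 (positive ⇒ counter-clockwise traversal).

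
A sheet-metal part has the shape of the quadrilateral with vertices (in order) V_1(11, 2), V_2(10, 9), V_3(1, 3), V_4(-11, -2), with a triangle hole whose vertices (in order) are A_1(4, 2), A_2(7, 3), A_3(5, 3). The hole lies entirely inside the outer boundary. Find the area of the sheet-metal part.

64.5

Outer boundary:
Apply the surveyor's formula: 2A = Σ (x_i·y_{i+1} − x_{i+1}·y_i), indices taken mod 4.
Σ = (79) + (21) + (31) + (0) = 131
Area = |Σ|/2 = 65.5.
Hole:
Cross-terms: -2, 6, -2  ⇒  Σ = 2
Area = |Σ|/2 = 1.
Net area = 65.5 − 1 = 64.5.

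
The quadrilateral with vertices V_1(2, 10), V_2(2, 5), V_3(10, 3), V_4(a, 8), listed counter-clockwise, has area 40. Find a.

Write out the shoelace sum; only the two edges meeting at V_4 involve a:
2·Area = [(10·8 − a·3) + (a·10 − 2·8)] + -54
       = 7·a + 10 = 80
⇒ a = 10.

10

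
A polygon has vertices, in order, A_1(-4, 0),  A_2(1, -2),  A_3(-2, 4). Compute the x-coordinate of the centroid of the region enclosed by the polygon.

Apply the surveyor's formula. First the cross-terms c_i = x_i·y_{i+1} − x_{i+1}·y_i:
  8, 0, 16  ⇒  2A = 24, A = 12.
Then Σ (x_i + x_{i+1})·c_i = -120, so x̄ = -120 / (6·12) = -5/3.

-5/3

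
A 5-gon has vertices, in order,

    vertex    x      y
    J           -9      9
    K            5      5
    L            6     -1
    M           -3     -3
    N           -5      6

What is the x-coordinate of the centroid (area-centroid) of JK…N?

Apply the shoelace formula. First the cross-terms c_i = x_i·y_{i+1} − x_{i+1}·y_i:
  -90, -35, -21, -33, 9  ⇒  2A = -170, A = -85.
Then Σ (x_i + x_{i+1})·c_i = 50, so x̄ = 50 / (6·(-85)) = -5/51.

-5/51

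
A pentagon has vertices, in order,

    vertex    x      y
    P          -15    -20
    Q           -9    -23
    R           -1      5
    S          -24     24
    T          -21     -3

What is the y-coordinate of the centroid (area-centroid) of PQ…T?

16/143

Apply the shoelace formula. First the cross-terms c_i = x_i·y_{i+1} − x_{i+1}·y_i:
  165, -68, 96, 576, 375  ⇒  2A = 1144, A = 572.
Then Σ (y_i + y_{i+1})·c_i = 384, so ȳ = 384 / (6·572) = 16/143.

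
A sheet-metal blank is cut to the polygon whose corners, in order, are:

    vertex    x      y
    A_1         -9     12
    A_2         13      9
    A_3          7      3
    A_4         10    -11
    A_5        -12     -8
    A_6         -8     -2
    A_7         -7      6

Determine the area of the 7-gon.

356

Apply the surveyor's formula: 2A = Σ (x_i·y_{i+1} − x_{i+1}·y_i), indices taken mod 7.
Σ = (-237) + (-24) + (-107) + (-212) + (-40) + (-62) + (-30) = -712
Area = |Σ|/2 = 356.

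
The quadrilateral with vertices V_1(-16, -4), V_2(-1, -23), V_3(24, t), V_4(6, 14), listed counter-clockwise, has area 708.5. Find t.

The doubled signed area Σ (x_i y_{i+1} − x_{i+1} y_i) is linear in t.
With t=0 it equals 1452; the coefficient of t is -7 (from the two edges through V_3).
So -7·t + 1452 = 2·708.5 = 1417 ⇒ t = 5.

5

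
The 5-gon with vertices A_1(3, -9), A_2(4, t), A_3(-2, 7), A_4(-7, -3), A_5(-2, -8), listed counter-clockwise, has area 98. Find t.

-3

The doubled signed area Σ (x_i y_{i+1} − x_{i+1} y_i) is linear in t.
With t=0 it equals 211; the coefficient of t is 5 (from the two edges through A_2).
So 5·t + 211 = 2·98 = 196 ⇒ t = -3.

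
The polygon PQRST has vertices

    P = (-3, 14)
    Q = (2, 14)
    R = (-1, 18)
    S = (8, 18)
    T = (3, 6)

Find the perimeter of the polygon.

|PQ| = √((5)² + (0)²) = √25 = 5
|QR| = √((-3)² + (4)²) = √25 = 5
|RS| = √((9)² + (0)²) = √81 = 9
|ST| = √((-5)² + (-12)²) = √169 = 13
|TP| = √((-6)² + (8)²) = √100 = 10
Perimeter = 5 + 5 + 9 + 13 + 10 = 42.

42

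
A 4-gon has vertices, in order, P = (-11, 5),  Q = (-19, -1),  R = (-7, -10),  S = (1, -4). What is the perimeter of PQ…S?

|PQ| = √((-8)² + (-6)²) = √100 = 10
|QR| = √((12)² + (-9)²) = √225 = 15
|RS| = √((8)² + (6)²) = √100 = 10
|SP| = √((-12)² + (9)²) = √225 = 15
Perimeter = 10 + 15 + 10 + 15 = 50.

50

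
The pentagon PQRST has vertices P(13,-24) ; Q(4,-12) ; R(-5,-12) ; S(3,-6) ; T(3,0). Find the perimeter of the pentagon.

66

|PQ| = √((-9)² + (12)²) = √225 = 15
|QR| = √((-9)² + (0)²) = √81 = 9
|RS| = √((8)² + (6)²) = √100 = 10
|ST| = √((0)² + (6)²) = √36 = 6
|TP| = √((10)² + (-24)²) = √676 = 26
Perimeter = 15 + 9 + 10 + 6 + 26 = 66.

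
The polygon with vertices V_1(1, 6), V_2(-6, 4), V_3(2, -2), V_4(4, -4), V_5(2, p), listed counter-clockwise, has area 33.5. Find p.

Write out the shoelace sum; only the two edges meeting at V_5 involve p:
2·Area = [(4·p − 2·(-4)) + (2·6 − 1·p)] + 44
       = 3·p + 64 = 67
⇒ p = 1.

1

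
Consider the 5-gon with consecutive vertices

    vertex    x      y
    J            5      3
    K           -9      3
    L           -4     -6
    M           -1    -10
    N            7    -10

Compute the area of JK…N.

Σ = (42) + (66) + (34) + (80) + (71) = 293
Area = |Σ|/2 = 146.5.

146.5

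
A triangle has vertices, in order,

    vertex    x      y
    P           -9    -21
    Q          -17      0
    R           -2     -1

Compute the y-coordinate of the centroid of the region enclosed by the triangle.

-22/3

Apply the shoelace (surveyor's) formula. First the cross-terms c_i = x_i·y_{i+1} − x_{i+1}·y_i:
  -357, 17, 33  ⇒  2A = -307, A = -153.5.
Then Σ (y_i + y_{i+1})·c_i = 6754, so ȳ = 6754 / (6·(-153.5)) = -22/3.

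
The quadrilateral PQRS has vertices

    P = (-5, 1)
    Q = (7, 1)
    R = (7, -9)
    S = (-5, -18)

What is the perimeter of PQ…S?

|PQ| = √((12)² + (0)²) = √144 = 12
|QR| = √((0)² + (-10)²) = √100 = 10
|RS| = √((-12)² + (-9)²) = √225 = 15
|SP| = √((0)² + (19)²) = √361 = 19
Perimeter = 12 + 10 + 15 + 19 = 56.

56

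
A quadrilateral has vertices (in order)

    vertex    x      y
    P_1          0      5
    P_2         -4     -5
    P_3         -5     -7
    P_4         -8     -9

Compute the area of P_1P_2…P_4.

14

Apply the shoelace formula: 2A = Σ (x_i·y_{i+1} − x_{i+1}·y_i), indices taken mod 4.
Cross-terms: 20, 3, -11, -40  ⇒  Σ = -28
Area = |Σ|/2 = 14.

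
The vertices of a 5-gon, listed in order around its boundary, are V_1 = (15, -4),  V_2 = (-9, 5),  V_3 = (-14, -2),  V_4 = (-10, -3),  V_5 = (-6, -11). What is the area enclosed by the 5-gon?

V_1→V_2: (15)(5) − (-9)(-4) = 39
V_2→V_3: (-9)(-2) − (-14)(5) = 88
V_3→V_4: (-14)(-3) − (-10)(-2) = 22
V_4→V_5: (-10)(-11) − (-6)(-3) = 92
V_5→V_1: (-6)(-4) − (15)(-11) = 189
Σ = 430
Area = |Σ|/2 = 215.

215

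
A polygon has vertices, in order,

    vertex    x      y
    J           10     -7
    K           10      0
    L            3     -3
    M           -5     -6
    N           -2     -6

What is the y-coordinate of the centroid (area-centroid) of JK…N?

-427/99

Apply the surveyor's formula. First the cross-terms c_i = x_i·y_{i+1} − x_{i+1}·y_i:
  70, -30, -33, 18, 74  ⇒  2A = 99, A = 49.5.
Then Σ (y_i + y_{i+1})·c_i = -1281, so ȳ = -1281 / (6·49.5) = -427/99.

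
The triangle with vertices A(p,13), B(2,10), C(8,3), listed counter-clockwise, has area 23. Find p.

Write out the shoelace sum; only the two edges meeting at A involve p:
2·Area = [(8·13 − p·3) + (p·10 − 2·13)] + -74
       = 7·p + 4 = 46
⇒ p = 6.

6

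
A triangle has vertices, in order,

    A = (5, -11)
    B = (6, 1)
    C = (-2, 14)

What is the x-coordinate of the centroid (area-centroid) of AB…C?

3

Apply the shoelace (surveyor's) formula. First the cross-terms c_i = x_i·y_{i+1} − x_{i+1}·y_i:
  71, 86, -48  ⇒  2A = 109, A = 54.5.
Then Σ (x_i + x_{i+1})·c_i = 981, so x̄ = 981 / (6·54.5) = 3.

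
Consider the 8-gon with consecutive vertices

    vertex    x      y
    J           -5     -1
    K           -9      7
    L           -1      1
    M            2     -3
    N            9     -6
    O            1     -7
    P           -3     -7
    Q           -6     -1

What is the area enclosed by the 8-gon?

76.5

Apply the surveyor's formula: 2A = Σ (x_i·y_{i+1} − x_{i+1}·y_i), indices taken mod 8.
Cross-terms: -44, -2, 1, 15, -57, -28, -39, 1  ⇒  Σ = -153
Area = |Σ|/2 = 76.5.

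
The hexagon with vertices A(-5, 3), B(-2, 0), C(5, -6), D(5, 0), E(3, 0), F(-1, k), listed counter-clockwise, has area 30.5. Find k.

Write out the shoelace sum; only the two edges meeting at F involve k:
2·Area = [(3·k − (-1)·0) + ((-1)·3 − (-5)·k)] + 48
       = 8·k + 45 = 61
⇒ k = 2.

2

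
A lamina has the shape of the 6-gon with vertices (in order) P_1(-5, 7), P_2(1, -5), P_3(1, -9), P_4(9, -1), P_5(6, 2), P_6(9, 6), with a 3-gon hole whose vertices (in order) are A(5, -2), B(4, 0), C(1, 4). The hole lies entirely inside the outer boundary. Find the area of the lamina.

113.5

Outer boundary:
Apply Gauss's area formula: 2A = Σ (x_i·y_{i+1} − x_{i+1}·y_i), indices taken mod 6.
Cross-terms: 18, -4, 80, 24, 18, 93  ⇒  Σ = 229
Area = |Σ|/2 = 114.5.
Hole:
A→B: (5)(0) − (4)(-2) = 8
B→C: (4)(4) − (1)(0) = 16
C→A: (1)(-2) − (5)(4) = -22
Σ = 2
Area = |Σ|/2 = 1.
Net area = 114.5 − 1 = 113.5.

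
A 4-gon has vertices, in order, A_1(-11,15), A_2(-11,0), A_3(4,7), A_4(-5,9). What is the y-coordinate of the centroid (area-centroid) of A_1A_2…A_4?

1216/183

Apply Gauss's area formula. First the cross-terms c_i = x_i·y_{i+1} − x_{i+1}·y_i:
  165, -77, 71, 24  ⇒  2A = 183, A = 91.5.
Then Σ (y_i + y_{i+1})·c_i = 3648, so ȳ = 3648 / (6·91.5) = 1216/183.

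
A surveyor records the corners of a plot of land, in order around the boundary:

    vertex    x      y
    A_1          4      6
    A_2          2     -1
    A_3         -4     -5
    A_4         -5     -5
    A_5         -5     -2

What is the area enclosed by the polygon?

36

A_1→A_2: (4)(-1) − (2)(6) = -16
A_2→A_3: (2)(-5) − (-4)(-1) = -14
A_3→A_4: (-4)(-5) − (-5)(-5) = -5
A_4→A_5: (-5)(-2) − (-5)(-5) = -15
A_5→A_1: (-5)(6) − (4)(-2) = -22
Σ = -72
Area = |Σ|/2 = 36.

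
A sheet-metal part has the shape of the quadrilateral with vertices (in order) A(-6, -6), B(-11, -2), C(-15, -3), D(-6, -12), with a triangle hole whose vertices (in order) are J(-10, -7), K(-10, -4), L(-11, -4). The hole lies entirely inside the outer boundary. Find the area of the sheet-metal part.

36

Outer boundary:
Apply the surveyor's formula: 2A = Σ (x_i·y_{i+1} − x_{i+1}·y_i), indices taken mod 4.
Σ = (-54) + (3) + (162) + (-36) = 75
Area = |Σ|/2 = 37.5.
Hole:
J→K: (-10)(-4) − (-10)(-7) = -30
K→L: (-10)(-4) − (-11)(-4) = -4
L→J: (-11)(-7) − (-10)(-4) = 37
Σ = 3
Area = |Σ|/2 = 1.5.
Net area = 37.5 − 1.5 = 36.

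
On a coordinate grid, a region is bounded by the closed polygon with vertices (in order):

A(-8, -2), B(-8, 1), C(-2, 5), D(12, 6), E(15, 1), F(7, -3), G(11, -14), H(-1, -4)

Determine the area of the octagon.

208.5

Apply the shoelace (surveyor's) formula: 2A = Σ (x_i·y_{i+1} − x_{i+1}·y_i), indices taken mod 8.
Cross-terms: -24, -38, -72, -78, -52, -65, -58, -30  ⇒  Σ = -417
Area = |Σ|/2 = 208.5.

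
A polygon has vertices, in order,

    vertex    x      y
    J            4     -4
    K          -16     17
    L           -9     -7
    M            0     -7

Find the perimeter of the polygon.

|JK| = √((-20)² + (21)²) = √841 = 29
|KL| = √((7)² + (-24)²) = √625 = 25
|LM| = √((9)² + (0)²) = √81 = 9
|MJ| = √((4)² + (3)²) = √25 = 5
Perimeter = 29 + 25 + 9 + 5 = 68.

68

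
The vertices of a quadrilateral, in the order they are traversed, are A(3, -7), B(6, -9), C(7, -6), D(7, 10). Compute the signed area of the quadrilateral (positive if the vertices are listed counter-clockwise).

37.5

Apply the surveyor's formula: 2A = Σ (x_i·y_{i+1} − x_{i+1}·y_i), indices taken mod 4.
Cross-terms: 15, 27, 112, -79  ⇒  Σ = 75
Signed area = Σ/2 = 37.5 (positive ⇒ counter-clockwise traversal).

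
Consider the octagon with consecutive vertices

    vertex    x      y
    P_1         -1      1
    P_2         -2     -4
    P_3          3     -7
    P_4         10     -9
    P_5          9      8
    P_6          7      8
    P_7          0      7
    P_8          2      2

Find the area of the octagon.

145.5

Σ = (6) + (26) + (43) + (161) + (16) + (49) + (-14) + (4) = 291
Area = |Σ|/2 = 145.5.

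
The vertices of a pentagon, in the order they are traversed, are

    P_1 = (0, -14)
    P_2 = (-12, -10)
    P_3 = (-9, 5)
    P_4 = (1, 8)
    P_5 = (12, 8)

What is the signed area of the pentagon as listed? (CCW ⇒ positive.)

Apply the surveyor's formula: 2A = Σ (x_i·y_{i+1} − x_{i+1}·y_i), indices taken mod 5.
P_1→P_2: (0)(-10) − (-12)(-14) = -168
P_2→P_3: (-12)(5) − (-9)(-10) = -150
P_3→P_4: (-9)(8) − (1)(5) = -77
P_4→P_5: (1)(8) − (12)(8) = -88
P_5→P_1: (12)(-14) − (0)(8) = -168
Σ = -651
Signed area = Σ/2 = -325.5 (negative ⇒ clockwise traversal).

-325.5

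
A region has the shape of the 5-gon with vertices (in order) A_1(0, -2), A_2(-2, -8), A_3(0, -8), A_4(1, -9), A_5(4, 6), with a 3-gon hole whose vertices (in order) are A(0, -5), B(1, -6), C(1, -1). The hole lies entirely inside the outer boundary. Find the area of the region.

24.5

Outer boundary:
Σ = (-4) + (16) + (8) + (42) + (-8) = 54
Area = |Σ|/2 = 27.
Hole:
A→B: (0)(-6) − (1)(-5) = 5
B→C: (1)(-1) − (1)(-6) = 5
C→A: (1)(-5) − (0)(-1) = -5
Σ = 5
Area = |Σ|/2 = 2.5.
Net area = 27 − 2.5 = 24.5.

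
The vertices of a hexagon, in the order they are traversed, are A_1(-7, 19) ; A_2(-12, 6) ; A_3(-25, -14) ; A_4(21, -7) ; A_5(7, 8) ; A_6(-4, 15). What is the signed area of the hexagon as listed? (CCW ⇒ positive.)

678

Apply the shoelace (surveyor's) formula: 2A = Σ (x_i·y_{i+1} − x_{i+1}·y_i), indices taken mod 6.
Σ = (186) + (318) + (469) + (217) + (137) + (29) = 1356
Signed area = Σ/2 = 678 (positive ⇒ counter-clockwise traversal).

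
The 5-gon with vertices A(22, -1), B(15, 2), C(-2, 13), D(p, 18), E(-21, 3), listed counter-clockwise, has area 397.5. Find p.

-24

Write out the shoelace sum; only the two edges meeting at D involve p:
2·Area = [((-2)·18 − p·13) + (p·3 − (-21)·18)] + 213
       = -10·p + 555 = 795
⇒ p = -24.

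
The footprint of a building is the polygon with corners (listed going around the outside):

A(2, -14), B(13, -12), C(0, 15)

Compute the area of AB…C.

Apply the shoelace formula: 2A = Σ (x_i·y_{i+1} − x_{i+1}·y_i), indices taken mod 3.
A→B: (2)(-12) − (13)(-14) = 158
B→C: (13)(15) − (0)(-12) = 195
C→A: (0)(-14) − (2)(15) = -30
Σ = 323
Area = |Σ|/2 = 161.5.

161.5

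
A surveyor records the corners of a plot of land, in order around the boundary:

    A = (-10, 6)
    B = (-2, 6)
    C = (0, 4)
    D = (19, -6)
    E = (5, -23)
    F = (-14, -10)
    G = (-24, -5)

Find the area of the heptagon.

Apply Gauss's area formula: 2A = Σ (x_i·y_{i+1} − x_{i+1}·y_i), indices taken mod 7.
Σ = (-48) + (-8) + (-76) + (-407) + (-372) + (-170) + (-194) = -1275
Area = |Σ|/2 = 637.5.

637.5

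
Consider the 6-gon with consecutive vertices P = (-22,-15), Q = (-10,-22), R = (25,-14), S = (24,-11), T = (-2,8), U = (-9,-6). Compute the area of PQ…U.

Σ = (334) + (690) + (61) + (170) + (84) + (3) = 1342
Area = |Σ|/2 = 671.

671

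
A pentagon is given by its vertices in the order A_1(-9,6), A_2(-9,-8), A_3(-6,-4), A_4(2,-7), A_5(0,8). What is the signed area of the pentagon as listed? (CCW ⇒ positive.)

Apply the shoelace (surveyor's) formula: 2A = Σ (x_i·y_{i+1} − x_{i+1}·y_i), indices taken mod 5.
Cross-terms: 126, -12, 50, 16, 72  ⇒  Σ = 252
Signed area = Σ/2 = 126 (positive ⇒ counter-clockwise traversal).

126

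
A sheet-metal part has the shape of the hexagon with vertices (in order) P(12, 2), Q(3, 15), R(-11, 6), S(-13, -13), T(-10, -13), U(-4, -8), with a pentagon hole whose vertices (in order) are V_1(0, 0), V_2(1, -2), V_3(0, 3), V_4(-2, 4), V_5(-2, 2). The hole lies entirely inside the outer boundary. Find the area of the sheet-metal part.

360

Outer boundary:
Apply the shoelace (surveyor's) formula: 2A = Σ (x_i·y_{i+1} − x_{i+1}·y_i), indices taken mod 6.
Σ = (174) + (183) + (221) + (39) + (28) + (88) = 733
Area = |Σ|/2 = 366.5.
Hole:
V_1→V_2: (0)(-2) − (1)(0) = 0
V_2→V_3: (1)(3) − (0)(-2) = 3
V_3→V_4: (0)(4) − (-2)(3) = 6
V_4→V_5: (-2)(2) − (-2)(4) = 4
V_5→V_1: (-2)(0) − (0)(2) = 0
Σ = 13
Area = |Σ|/2 = 6.5.
Net area = 366.5 − 6.5 = 360.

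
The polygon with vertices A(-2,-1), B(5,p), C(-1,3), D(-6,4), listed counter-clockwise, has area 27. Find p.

The doubled signed area Σ (x_i y_{i+1} − x_{i+1} y_i) is linear in p.
With p=0 it equals 48; the coefficient of p is -1 (from the two edges through B).
So -1·p + 48 = 2·27 = 54 ⇒ p = -6.

-6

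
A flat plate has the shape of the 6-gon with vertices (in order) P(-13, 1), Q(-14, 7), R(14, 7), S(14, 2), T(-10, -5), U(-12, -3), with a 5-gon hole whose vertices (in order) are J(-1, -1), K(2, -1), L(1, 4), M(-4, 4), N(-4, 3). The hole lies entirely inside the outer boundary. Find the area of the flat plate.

215.5

Outer boundary:
Apply the shoelace (surveyor's) formula: 2A = Σ (x_i·y_{i+1} − x_{i+1}·y_i), indices taken mod 6.
Σ = (-77) + (-196) + (-70) + (-50) + (-30) + (-51) = -474
Area = |Σ|/2 = 237.
Hole:
Apply the surveyor's formula: 2A = Σ (x_i·y_{i+1} − x_{i+1}·y_i), indices taken mod 5.
Σ = (3) + (9) + (20) + (4) + (7) = 43
Area = |Σ|/2 = 21.5.
Net area = 237 − 21.5 = 215.5.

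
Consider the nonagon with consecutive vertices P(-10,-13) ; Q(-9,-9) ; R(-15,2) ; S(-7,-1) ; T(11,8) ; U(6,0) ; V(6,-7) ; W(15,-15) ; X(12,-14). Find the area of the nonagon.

Σ = (-27) + (-153) + (29) + (-45) + (-48) + (-42) + (15) + (-30) + (-296) = -597
Area = |Σ|/2 = 298.5.

298.5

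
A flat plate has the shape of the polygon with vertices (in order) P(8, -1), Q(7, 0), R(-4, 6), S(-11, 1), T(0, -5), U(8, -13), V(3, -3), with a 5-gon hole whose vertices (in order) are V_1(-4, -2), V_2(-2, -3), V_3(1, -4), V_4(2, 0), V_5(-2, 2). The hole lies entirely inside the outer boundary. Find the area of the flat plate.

99.5

Outer boundary:
Cross-terms: 7, 42, 62, 55, 40, 15, 21  ⇒  Σ = 242
Area = |Σ|/2 = 121.
Hole:
Apply the shoelace (surveyor's) formula: 2A = Σ (x_i·y_{i+1} − x_{i+1}·y_i), indices taken mod 5.
Σ = (8) + (11) + (8) + (4) + (12) = 43
Area = |Σ|/2 = 21.5.
Net area = 121 − 21.5 = 99.5.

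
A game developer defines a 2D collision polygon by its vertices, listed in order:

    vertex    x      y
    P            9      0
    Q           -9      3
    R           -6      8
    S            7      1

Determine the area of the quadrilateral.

Apply the surveyor's formula: 2A = Σ (x_i·y_{i+1} − x_{i+1}·y_i), indices taken mod 4.
P→Q: (9)(3) − (-9)(0) = 27
Q→R: (-9)(8) − (-6)(3) = -54
R→S: (-6)(1) − (7)(8) = -62
S→P: (7)(0) − (9)(1) = -9
Σ = -98
Area = |Σ|/2 = 49.

49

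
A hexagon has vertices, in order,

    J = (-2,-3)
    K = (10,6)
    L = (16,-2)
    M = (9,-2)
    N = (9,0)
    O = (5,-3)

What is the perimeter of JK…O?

46

|JK| = √((12)² + (9)²) = √225 = 15
|KL| = √((6)² + (-8)²) = √100 = 10
|LM| = √((-7)² + (0)²) = √49 = 7
|MN| = √((0)² + (2)²) = √4 = 2
|NO| = √((-4)² + (-3)²) = √25 = 5
|OJ| = √((-7)² + (0)²) = √49 = 7
Perimeter = 15 + 10 + 7 + 2 + 5 + 7 = 46.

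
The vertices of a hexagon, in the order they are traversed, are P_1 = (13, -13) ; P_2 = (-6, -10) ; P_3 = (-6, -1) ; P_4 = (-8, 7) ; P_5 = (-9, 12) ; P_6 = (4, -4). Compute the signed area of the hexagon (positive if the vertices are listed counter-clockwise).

Apply Gauss's area formula: 2A = Σ (x_i·y_{i+1} − x_{i+1}·y_i), indices taken mod 6.
Σ = (-208) + (-54) + (-50) + (-33) + (-12) + (0) = -357
Signed area = Σ/2 = -178.5 (negative ⇒ clockwise traversal).

-178.5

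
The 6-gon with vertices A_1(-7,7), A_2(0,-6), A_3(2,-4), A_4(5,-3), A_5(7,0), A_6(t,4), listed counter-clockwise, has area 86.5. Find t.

The doubled signed area Σ (x_i y_{i+1} − x_{i+1} y_i) is linear in t.
With t=0 it equals 145; the coefficient of t is 7 (from the two edges through A_6).
So 7·t + 145 = 2·86.5 = 173 ⇒ t = 4.

4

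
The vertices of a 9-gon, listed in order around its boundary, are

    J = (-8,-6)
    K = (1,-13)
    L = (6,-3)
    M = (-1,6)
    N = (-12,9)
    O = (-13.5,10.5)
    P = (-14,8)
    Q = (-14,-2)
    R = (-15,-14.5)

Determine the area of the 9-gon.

Σ = (110) + (75) + (33) + (63) + (-4.5) + (39) + (140) + (173) + (-26) = 602.5
Area = |Σ|/2 = 301.25.

301.25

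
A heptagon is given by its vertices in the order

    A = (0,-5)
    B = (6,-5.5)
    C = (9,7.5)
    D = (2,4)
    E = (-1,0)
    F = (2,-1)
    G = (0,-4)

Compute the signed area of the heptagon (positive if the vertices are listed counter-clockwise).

Apply Gauss's area formula: 2A = Σ (x_i·y_{i+1} − x_{i+1}·y_i), indices taken mod 7.
Σ = (30) + (94.5) + (21) + (4) + (1) + (-8) + (0) = 142.5
Signed area = Σ/2 = 71.25 (positive ⇒ counter-clockwise traversal).

71.25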